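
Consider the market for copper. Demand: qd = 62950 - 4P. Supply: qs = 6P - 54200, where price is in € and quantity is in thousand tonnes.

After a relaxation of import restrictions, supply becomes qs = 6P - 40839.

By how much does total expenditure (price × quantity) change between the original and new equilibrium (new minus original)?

Solve the original market: 62950 - 4P = 6P - 54200, hence P = 11715 and q = 16090.
The new curves are qd = 62950 - 4P (demand) and qs = 6P - 40839 (supply).
Clearing the new market: 62950 - 4P = 6P - 40839, so P = 10378.9 and q = 21434.4.
Expenditure moves from 11715×16090 = 188494350 to 10378.9×21434.4 = 222465494.16; change = +33971144.16.

+33971144.16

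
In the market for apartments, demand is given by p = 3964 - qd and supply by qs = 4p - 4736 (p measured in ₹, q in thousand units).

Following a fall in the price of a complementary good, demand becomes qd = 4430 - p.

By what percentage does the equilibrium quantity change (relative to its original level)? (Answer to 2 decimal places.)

Initially, 3964 - p = 4p - 4736, so 8700 = 5p and p = 1740, q = 2224.
The new curves are qd = 4430 - p (demand) and qs = 4p - 4736 (supply).
New equilibrium: 4430 - p = 4p - 4736 ⇒ 9166 = 5p ⇒ p = 1833.2, q = 2596.8.
%Δq = (2596.8 − 2224) / 2224 × 100 = +16.76%.

+16.76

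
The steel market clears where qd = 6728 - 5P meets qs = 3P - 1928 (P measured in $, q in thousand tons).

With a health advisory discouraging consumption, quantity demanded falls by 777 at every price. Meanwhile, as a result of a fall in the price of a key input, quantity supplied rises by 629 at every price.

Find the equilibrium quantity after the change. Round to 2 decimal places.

1419.75

Solve the original market: 6728 - 5P = 3P - 1928, hence P = 1082 and q = 1318.
After the shift, demand is qd = 5951 - 5P and supply is qs = 3P - 1299.
Setting them equal: 5951 - 5P = 3P - 1299 → 7250 = 8P, so P = 906.25 and q = 1419.75.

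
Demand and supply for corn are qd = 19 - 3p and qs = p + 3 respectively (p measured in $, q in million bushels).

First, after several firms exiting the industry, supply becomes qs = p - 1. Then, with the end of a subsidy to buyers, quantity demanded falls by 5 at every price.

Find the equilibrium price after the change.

Initially, 19 - 3p = p + 3, so 16 = 4p and p = 4, q = 7.
With the change applied: demand qd = 14 - 3p, supply qs = p - 1.
Clearing the new market: 14 - 3p = p - 1, so p = 3.75 and q = 2.75.

3.75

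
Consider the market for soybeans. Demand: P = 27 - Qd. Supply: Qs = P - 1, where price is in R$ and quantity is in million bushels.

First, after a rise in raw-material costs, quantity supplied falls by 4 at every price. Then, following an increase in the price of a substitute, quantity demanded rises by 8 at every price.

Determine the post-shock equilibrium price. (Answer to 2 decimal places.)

20.00

Initially, 27 - P = P - 1, so 28 = 2P and P = 14, Q = 13.
The shock moves the curves to Qd = 35 - P and Qs = P - 5.
Equate the new curves: 35 - P = P - 5, giving 40 = 2P, P = 20, Q = 15.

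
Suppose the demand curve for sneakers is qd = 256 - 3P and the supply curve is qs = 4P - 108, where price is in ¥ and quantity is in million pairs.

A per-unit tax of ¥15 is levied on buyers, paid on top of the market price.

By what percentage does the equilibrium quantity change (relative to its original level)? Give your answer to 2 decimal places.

Initially, 256 - 3P = 4P - 108, so 364 = 7P and P = 52, q = 100.
Since buyers pay the price plus the tax, the effective demand curve becomes qd = 211 - 3P.
Equate the new curves: 211 - 3P = 4P - 108, giving 319 = 7P, P = 319/7 ≈ 45.5714, q = 520/7 ≈ 74.2857.
%Δq = (74.2857 − 100) / 100 × 100 = -25.71%.

-25.71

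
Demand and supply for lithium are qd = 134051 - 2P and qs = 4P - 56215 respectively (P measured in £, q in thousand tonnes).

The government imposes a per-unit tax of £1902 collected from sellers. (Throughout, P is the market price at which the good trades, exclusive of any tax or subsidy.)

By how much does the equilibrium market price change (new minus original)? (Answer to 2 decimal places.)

+1268.00

Solve the original market: 134051 - 2P = 4P - 56215, hence P = 31711 and q = 70629.
Since sellers keep the price net of the tax, the effective supply curve becomes qs = 4P - 63823.
Setting them equal: 134051 - 2P = 4P - 63823 → 197874 = 6P, so P = 32979 and q = 68093.
ΔP = 32979 − 31711 = +1268.00.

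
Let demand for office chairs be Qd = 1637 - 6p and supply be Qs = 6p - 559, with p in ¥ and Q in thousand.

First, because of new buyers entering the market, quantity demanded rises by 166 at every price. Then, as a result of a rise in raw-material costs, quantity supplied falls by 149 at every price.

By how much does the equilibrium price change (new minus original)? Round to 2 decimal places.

+26.25

Initially, 1637 - 6p = 6p - 559, so 2196 = 12p and p = 183, Q = 539.
After the shift, demand is Qd = 1803 - 6p and supply is Qs = 6p - 708.
Equate the new curves: 1803 - 6p = 6p - 708, giving 2511 = 12p, p = 209.25, Q = 547.5.
Δp = 209.25 − 183 = +26.25.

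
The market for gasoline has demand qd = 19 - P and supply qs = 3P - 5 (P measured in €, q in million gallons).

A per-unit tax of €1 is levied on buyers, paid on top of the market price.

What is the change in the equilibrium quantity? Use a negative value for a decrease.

-0.75

Solve the original market: 19 - P = 3P - 5, hence P = 6 and q = 13.
Since buyers pay the price plus the tax, the effective demand curve becomes qd = 18 - P.
Clearing the new market: 18 - P = 3P - 5, so P = 5.75 and q = 12.25.
Δq = 12.25 − 13 = -0.75.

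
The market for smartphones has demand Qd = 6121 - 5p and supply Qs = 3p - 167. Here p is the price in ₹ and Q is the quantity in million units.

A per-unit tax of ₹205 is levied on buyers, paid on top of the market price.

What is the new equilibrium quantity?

Before the shock: 6121 - 5p = 3p - 167 ⇒ 6288 = 8p ⇒ p = 786, Q = 2191.
Since buyers pay the price plus the tax, the effective demand curve becomes Qd = 5096 - 5p.
Setting them equal: 5096 - 5p = 3p - 167 → 5263 = 8p, so p = 657.875 and Q = 1806.625.

1806.625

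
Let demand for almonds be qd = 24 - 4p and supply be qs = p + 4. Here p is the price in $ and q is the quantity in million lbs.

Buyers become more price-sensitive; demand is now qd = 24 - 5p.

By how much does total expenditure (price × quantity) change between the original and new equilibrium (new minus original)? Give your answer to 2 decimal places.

-7.56

Initially, 24 - 4p = p + 4, so 20 = 5p and p = 4, q = 8.
The new curves are qd = 24 - 5p (demand) and qs = p + 4 (supply).
Equate the new curves: 24 - 5p = p + 4, giving 20 = 6p, p = 10/3 ≈ 3.3333, q = 22/3 ≈ 7.3333.
Expenditure moves from 4×8 = 32 to 3.3333×7.3333 = 24.4444; change = -7.56.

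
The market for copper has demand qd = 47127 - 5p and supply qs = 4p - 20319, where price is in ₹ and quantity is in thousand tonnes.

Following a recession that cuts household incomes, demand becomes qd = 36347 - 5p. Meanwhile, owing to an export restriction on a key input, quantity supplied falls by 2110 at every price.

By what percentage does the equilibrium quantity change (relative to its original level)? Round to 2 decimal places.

Solve the original market: 47127 - 5p = 4p - 20319, hence p = 7494 and q = 9657.
The shock moves the curves to qd = 36347 - 5p and qs = 4p - 22429.
Setting them equal: 36347 - 5p = 4p - 22429 → 58776 = 9p, so p = 19592/3 ≈ 6530.6667 and q = 11081/3 ≈ 3693.6667.
%Δq = (3693.6667 − 9657) / 9657 × 100 = -61.75%.

-61.75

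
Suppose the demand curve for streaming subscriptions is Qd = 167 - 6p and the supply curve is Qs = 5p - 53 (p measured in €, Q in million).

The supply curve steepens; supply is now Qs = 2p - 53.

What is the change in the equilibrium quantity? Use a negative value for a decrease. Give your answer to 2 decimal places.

-45.00

Original equilibrium: 167 - 6p = 5p - 53 gives 220 = 11p, so p = 20 and Q = 47.
With the change applied: demand Qd = 167 - 6p, supply Qs = 2p - 53.
Setting them equal: 167 - 6p = 2p - 53 → 220 = 8p, so p = 27.5 and Q = 2.
ΔQ = 2 − 47 = -45.00.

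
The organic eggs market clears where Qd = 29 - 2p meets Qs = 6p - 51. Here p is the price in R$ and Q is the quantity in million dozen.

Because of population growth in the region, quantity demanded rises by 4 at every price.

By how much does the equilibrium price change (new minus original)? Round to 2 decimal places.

Initially, 29 - 2p = 6p - 51, so 80 = 8p and p = 10, Q = 9.
With the change applied: demand Qd = 33 - 2p, supply Qs = 6p - 51.
Clearing the new market: 33 - 2p = 6p - 51, so p = 10.5 and Q = 12.
Δp = 10.5 − 10 = +0.50.

+0.50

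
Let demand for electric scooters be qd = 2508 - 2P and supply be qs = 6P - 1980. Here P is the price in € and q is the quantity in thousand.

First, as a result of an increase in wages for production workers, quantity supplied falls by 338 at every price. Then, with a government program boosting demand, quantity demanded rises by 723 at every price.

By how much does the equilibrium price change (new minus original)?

+132.625

Original equilibrium: 2508 - 2P = 6P - 1980 gives 4488 = 8P, so P = 561 and q = 1386.
The new curves are qd = 3231 - 2P (demand) and qs = 6P - 2318 (supply).
Setting them equal: 3231 - 2P = 6P - 2318 → 5549 = 8P, so P = 693.625 and q = 1843.75.
ΔP = 693.625 − 561 = +132.625.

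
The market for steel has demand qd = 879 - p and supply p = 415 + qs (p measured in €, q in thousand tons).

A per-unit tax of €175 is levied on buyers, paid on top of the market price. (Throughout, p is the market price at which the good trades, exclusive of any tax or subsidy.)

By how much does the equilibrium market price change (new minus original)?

Solve the original market: 879 - p = p - 415, hence p = 647 and q = 232.
Since buyers pay the price plus the tax, the effective demand curve becomes qd = 704 - p.
Setting them equal: 704 - p = p - 415 → 1119 = 2p, so p = 559.5 and q = 144.5.
Δp = 559.5 − 647 = -87.5.

-87.5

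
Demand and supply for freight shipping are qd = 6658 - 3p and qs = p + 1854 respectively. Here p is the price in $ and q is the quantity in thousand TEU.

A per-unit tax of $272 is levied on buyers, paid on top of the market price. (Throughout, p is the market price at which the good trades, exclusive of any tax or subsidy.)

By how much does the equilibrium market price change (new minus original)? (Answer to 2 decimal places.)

Original equilibrium: 6658 - 3p = p + 1854 gives 4804 = 4p, so p = 1201 and q = 3055.
Since buyers pay the price plus the tax, the effective demand curve becomes qd = 5842 - 3p.
Equate the new curves: 5842 - 3p = p + 1854, giving 3988 = 4p, p = 997, q = 2851.
Δp = 997 − 1201 = -204.00.

-204.00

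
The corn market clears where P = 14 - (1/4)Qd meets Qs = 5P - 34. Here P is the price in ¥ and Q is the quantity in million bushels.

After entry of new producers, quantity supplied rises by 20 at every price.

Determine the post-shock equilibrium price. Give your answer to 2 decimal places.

7.78

Initially, 56 - 4P = 5P - 34, so 90 = 9P and P = 10, Q = 16.
The new curves are Qd = 56 - 4P (demand) and Qs = 5P - 14 (supply).
Equate the new curves: 56 - 4P = 5P - 14, giving 70 = 9P, P = 70/9 ≈ 7.7778, Q = 224/9 ≈ 24.8889.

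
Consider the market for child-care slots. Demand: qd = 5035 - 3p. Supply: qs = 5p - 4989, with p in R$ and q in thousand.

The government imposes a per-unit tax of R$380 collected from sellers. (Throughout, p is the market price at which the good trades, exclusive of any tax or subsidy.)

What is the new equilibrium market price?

1490.5

Initially, 5035 - 3p = 5p - 4989, so 10024 = 8p and p = 1253, q = 1276.
Since sellers keep the price net of the tax, the effective supply curve becomes qs = 5p - 6889.
Equate the new curves: 5035 - 3p = 5p - 6889, giving 11924 = 8p, p = 1490.5, q = 563.5.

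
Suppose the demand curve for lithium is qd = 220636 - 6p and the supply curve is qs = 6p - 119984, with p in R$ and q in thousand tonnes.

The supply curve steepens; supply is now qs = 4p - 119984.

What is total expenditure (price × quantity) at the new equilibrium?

Before the shock: 220636 - 6p = 6p - 119984 ⇒ 340620 = 12p ⇒ p = 28385, q = 50326.
The shock moves the curves to qd = 220636 - 6p and qs = 4p - 119984.
Setting them equal: 220636 - 6p = 4p - 119984 → 340620 = 10p, so p = 34062 and q = 16264.
New expenditure = 34062 × 16264 = 553984368.

553984368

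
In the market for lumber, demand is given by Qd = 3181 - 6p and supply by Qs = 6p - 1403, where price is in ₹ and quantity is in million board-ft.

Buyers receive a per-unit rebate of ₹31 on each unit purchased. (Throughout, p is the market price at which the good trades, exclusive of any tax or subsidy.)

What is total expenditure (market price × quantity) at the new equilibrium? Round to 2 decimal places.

390345.00

Initially, 3181 - 6p = 6p - 1403, so 4584 = 12p and p = 382, Q = 889.
Since buyers' out-of-pocket price is the market price minus the rebate, the effective demand curve becomes Qd = 3367 - 6p.
Setting them equal: 3367 - 6p = 6p - 1403 → 4770 = 12p, so p = 397.5 and Q = 982.
New expenditure = 397.5 × 982 = 390345.00.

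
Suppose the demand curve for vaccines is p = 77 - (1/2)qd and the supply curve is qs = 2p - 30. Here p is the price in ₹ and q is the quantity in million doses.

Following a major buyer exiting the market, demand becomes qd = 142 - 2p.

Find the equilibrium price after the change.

Initially, 154 - 2p = 2p - 30, so 184 = 4p and p = 46, q = 62.
After the shift, demand is qd = 142 - 2p and supply is qs = 2p - 30.
New equilibrium: 142 - 2p = 2p - 30 ⇒ 172 = 4p ⇒ p = 43, q = 56.

43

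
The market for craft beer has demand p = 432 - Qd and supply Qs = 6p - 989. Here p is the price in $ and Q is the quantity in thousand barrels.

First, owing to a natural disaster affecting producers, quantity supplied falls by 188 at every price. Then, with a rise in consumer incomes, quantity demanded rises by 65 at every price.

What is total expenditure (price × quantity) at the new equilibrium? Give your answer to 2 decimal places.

61664.69

Initially, 432 - p = 6p - 989, so 1421 = 7p and p = 203, Q = 229.
The shock moves the curves to Qd = 497 - p and Qs = 6p - 1177.
Clearing the new market: 497 - p = 6p - 1177, so p = 1674/7 ≈ 239.1429 and Q = 1805/7 ≈ 257.8571.
New expenditure = 239.1429 × 257.8571 = 61664.69.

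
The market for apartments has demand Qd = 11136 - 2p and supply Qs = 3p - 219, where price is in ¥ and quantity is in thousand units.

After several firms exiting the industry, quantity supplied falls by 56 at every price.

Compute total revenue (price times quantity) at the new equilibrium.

14997705.52

Initially, 11136 - 2p = 3p - 219, so 11355 = 5p and p = 2271, Q = 6594.
The shock moves the curves to Qd = 11136 - 2p and Qs = 3p - 275.
Setting them equal: 11136 - 2p = 3p - 275 → 11411 = 5p, so p = 2282.2 and Q = 6571.6.
New expenditure = 2282.2 × 6571.6 = 14997705.52.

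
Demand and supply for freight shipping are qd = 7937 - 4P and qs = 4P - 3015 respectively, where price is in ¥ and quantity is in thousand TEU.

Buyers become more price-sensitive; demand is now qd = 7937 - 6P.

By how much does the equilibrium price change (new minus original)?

-273.8

Solve the original market: 7937 - 4P = 4P - 3015, hence P = 1369 and q = 2461.
With the change applied: demand qd = 7937 - 6P, supply qs = 4P - 3015.
Setting them equal: 7937 - 6P = 4P - 3015 → 10952 = 10P, so P = 1095.2 and q = 1365.8.
ΔP = 1095.2 − 1369 = -273.8.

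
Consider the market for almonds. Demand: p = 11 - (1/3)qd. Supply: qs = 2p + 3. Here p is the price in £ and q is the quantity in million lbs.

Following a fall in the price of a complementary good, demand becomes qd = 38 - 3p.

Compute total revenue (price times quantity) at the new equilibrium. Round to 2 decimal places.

119.00

Original equilibrium: 33 - 3p = 2p + 3 gives 30 = 5p, so p = 6 and q = 15.
After the shift, demand is qd = 38 - 3p and supply is qs = 2p + 3.
Equate the new curves: 38 - 3p = 2p + 3, giving 35 = 5p, p = 7, q = 17.
New expenditure = 7 × 17 = 119.00.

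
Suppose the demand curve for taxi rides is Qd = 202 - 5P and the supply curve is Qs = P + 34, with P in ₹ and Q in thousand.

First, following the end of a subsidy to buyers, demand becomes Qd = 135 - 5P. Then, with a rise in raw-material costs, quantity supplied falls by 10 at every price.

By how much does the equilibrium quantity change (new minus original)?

Solve the original market: 202 - 5P = P + 34, hence P = 28 and Q = 62.
The shock moves the curves to Qd = 135 - 5P and Qs = P + 24.
New equilibrium: 135 - 5P = P + 24 ⇒ 111 = 6P ⇒ P = 18.5, Q = 42.5.
ΔQ = 42.5 − 62 = -19.5.

-19.5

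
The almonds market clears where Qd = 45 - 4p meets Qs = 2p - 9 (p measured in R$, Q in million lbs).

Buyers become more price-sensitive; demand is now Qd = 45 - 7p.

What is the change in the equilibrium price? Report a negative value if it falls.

Solve the original market: 45 - 4p = 2p - 9, hence p = 9 and Q = 9.
The new curves are Qd = 45 - 7p (demand) and Qs = 2p - 9 (supply).
Equate the new curves: 45 - 7p = 2p - 9, giving 54 = 9p, p = 6, Q = 3.
Δp = 6 − 9 = -3.

-3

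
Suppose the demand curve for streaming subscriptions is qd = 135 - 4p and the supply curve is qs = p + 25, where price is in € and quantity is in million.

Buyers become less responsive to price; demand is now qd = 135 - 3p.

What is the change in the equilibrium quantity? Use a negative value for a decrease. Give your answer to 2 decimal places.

+5.50

Solve the original market: 135 - 4p = p + 25, hence p = 22 and q = 47.
With the change applied: demand qd = 135 - 3p, supply qs = p + 25.
Setting them equal: 135 - 3p = p + 25 → 110 = 4p, so p = 27.5 and q = 52.5.
Δq = 52.5 − 47 = +5.50.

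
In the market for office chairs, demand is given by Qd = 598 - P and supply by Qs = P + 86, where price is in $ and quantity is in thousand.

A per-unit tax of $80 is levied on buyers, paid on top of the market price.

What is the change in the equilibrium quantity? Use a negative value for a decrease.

-40

Solve the original market: 598 - P = P + 86, hence P = 256 and Q = 342.
Since buyers pay the price plus the tax, the effective demand curve becomes Qd = 518 - P.
Equate the new curves: 518 - P = P + 86, giving 432 = 2P, P = 216, Q = 302.
ΔQ = 302 − 342 = -40.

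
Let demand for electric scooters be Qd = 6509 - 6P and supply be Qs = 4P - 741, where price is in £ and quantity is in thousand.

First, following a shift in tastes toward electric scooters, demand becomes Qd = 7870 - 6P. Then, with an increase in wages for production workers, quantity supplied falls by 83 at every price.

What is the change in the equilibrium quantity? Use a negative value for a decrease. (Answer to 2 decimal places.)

Solve the original market: 6509 - 6P = 4P - 741, hence P = 725 and Q = 2159.
The shock moves the curves to Qd = 7870 - 6P and Qs = 4P - 824.
New equilibrium: 7870 - 6P = 4P - 824 ⇒ 8694 = 10P ⇒ P = 869.4, Q = 2653.6.
ΔQ = 2653.6 − 2159 = +494.60.

+494.60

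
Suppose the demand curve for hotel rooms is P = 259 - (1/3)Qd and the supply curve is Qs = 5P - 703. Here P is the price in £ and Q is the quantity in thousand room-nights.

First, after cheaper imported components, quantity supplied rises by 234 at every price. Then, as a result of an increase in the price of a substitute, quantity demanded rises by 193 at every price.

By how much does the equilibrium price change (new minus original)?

-5.125

Solve the original market: 777 - 3P = 5P - 703, hence P = 185 and Q = 222.
After the shift, demand is Qd = 970 - 3P and supply is Qs = 5P - 469.
Setting them equal: 970 - 3P = 5P - 469 → 1439 = 8P, so P = 179.875 and Q = 430.375.
ΔP = 179.875 − 185 = -5.125.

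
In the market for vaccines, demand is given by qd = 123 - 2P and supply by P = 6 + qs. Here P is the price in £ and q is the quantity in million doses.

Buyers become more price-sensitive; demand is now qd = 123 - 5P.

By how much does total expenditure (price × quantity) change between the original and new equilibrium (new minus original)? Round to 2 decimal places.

-1257.75

Initially, 123 - 2P = P - 6, so 129 = 3P and P = 43, q = 37.
With the change applied: demand qd = 123 - 5P, supply qs = P - 6.
Equate the new curves: 123 - 5P = P - 6, giving 129 = 6P, P = 21.5, q = 15.5.
Expenditure moves from 43×37 = 1591 to 21.5×15.5 = 333.25; change = -1257.75.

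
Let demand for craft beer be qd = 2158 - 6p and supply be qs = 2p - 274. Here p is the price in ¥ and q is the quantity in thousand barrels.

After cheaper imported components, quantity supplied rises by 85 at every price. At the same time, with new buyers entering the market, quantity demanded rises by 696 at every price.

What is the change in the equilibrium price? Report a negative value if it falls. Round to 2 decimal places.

Original equilibrium: 2158 - 6p = 2p - 274 gives 2432 = 8p, so p = 304 and q = 334.
The shock moves the curves to qd = 2854 - 6p and qs = 2p - 189.
New equilibrium: 2854 - 6p = 2p - 189 ⇒ 3043 = 8p ⇒ p = 380.375, q = 571.75.
Δp = 380.375 − 304 = +76.38.

+76.38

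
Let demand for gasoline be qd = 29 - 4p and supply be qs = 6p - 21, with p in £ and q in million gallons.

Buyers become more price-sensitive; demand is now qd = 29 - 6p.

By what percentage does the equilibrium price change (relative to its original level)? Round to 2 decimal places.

Solve the original market: 29 - 4p = 6p - 21, hence p = 5 and q = 9.
The shock moves the curves to qd = 29 - 6p and qs = 6p - 21.
Clearing the new market: 29 - 6p = 6p - 21, so p = 25/6 ≈ 4.1667 and q = 4.
%Δp = (4.1667 − 5) / 5 × 100 = -16.67%.

-16.67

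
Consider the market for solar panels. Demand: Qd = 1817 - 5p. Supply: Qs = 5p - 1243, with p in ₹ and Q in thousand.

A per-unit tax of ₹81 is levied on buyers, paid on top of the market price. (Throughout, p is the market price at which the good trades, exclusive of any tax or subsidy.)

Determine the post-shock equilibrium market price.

Initially, 1817 - 5p = 5p - 1243, so 3060 = 10p and p = 306, Q = 287.
Since buyers pay the price plus the tax, the effective demand curve becomes Qd = 1412 - 5p.
New equilibrium: 1412 - 5p = 5p - 1243 ⇒ 2655 = 10p ⇒ p = 265.5, Q = 84.5.

265.5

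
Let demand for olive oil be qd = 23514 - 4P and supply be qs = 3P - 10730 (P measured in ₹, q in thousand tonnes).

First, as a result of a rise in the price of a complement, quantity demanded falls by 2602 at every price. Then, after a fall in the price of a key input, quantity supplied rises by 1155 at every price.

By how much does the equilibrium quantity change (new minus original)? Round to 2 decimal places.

-455.14

Solve the original market: 23514 - 4P = 3P - 10730, hence P = 4892 and q = 3946.
After the shift, demand is qd = 20912 - 4P and supply is qs = 3P - 9575.
Equate the new curves: 20912 - 4P = 3P - 9575, giving 30487 = 7P, P = 30487/7 ≈ 4355.2857, q = 24436/7 ≈ 3490.8571.
Δq = 3490.8571 − 3946 = -455.14.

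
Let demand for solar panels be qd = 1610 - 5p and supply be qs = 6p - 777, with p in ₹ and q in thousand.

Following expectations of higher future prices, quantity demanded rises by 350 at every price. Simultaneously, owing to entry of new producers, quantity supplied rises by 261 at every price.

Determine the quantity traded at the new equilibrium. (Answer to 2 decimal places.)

834.55

Solve the original market: 1610 - 5p = 6p - 777, hence p = 217 and q = 525.
After the shift, demand is qd = 1960 - 5p and supply is qs = 6p - 516.
Equate the new curves: 1960 - 5p = 6p - 516, giving 2476 = 11p, p = 2476/11 ≈ 225.0909, q = 9180/11 ≈ 834.5455.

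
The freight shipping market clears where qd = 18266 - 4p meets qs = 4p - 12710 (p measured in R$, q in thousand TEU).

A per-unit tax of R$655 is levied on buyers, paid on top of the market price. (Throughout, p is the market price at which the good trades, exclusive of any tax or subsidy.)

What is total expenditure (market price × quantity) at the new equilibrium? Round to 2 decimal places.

5203326.00

Solve the original market: 18266 - 4p = 4p - 12710, hence p = 3872 and q = 2778.
Since buyers pay the price plus the tax, the effective demand curve becomes qd = 15646 - 4p.
Setting them equal: 15646 - 4p = 4p - 12710 → 28356 = 8p, so p = 3544.5 and q = 1468.
New expenditure = 3544.5 × 1468 = 5203326.00.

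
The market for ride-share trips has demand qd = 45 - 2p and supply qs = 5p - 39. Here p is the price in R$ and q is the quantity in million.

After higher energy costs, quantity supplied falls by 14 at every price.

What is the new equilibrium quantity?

Initially, 45 - 2p = 5p - 39, so 84 = 7p and p = 12, q = 21.
After the shift, demand is qd = 45 - 2p and supply is qs = 5p - 53.
Setting them equal: 45 - 2p = 5p - 53 → 98 = 7p, so p = 14 and q = 17.

17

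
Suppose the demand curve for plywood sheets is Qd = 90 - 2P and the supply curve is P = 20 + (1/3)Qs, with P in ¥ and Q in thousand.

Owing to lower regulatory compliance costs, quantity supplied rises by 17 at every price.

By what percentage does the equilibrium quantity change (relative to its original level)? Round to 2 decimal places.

Original equilibrium: 90 - 2P = 3P - 60 gives 150 = 5P, so P = 30 and Q = 30.
The shock moves the curves to Qd = 90 - 2P and Qs = 3P - 43.
New equilibrium: 90 - 2P = 3P - 43 ⇒ 133 = 5P ⇒ P = 26.6, Q = 36.8.
%ΔQ = (36.8 − 30) / 30 × 100 = +22.67%.

+22.67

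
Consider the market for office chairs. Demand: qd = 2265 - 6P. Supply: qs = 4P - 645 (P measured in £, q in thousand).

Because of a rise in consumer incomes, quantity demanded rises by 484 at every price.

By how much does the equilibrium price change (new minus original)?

Before the shock: 2265 - 6P = 4P - 645 ⇒ 2910 = 10P ⇒ P = 291, q = 519.
With the change applied: demand qd = 2749 - 6P, supply qs = 4P - 645.
New equilibrium: 2749 - 6P = 4P - 645 ⇒ 3394 = 10P ⇒ P = 339.4, q = 712.6.
ΔP = 339.4 − 291 = +48.4.

+48.4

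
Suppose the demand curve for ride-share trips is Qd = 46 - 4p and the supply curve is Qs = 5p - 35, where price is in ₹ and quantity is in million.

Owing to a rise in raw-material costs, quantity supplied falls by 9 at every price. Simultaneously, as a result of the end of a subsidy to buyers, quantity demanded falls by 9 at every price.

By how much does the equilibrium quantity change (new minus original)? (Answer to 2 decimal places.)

Initially, 46 - 4p = 5p - 35, so 81 = 9p and p = 9, Q = 10.
The shock moves the curves to Qd = 37 - 4p and Qs = 5p - 44.
Clearing the new market: 37 - 4p = 5p - 44, so p = 9 and Q = 1.
ΔQ = 1 − 10 = -9.00.

-9.00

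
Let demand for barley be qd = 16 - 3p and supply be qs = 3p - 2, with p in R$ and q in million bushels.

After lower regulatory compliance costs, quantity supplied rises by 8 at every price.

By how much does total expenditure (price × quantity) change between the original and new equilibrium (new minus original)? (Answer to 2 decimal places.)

-2.67

Before the shock: 16 - 3p = 3p - 2 ⇒ 18 = 6p ⇒ p = 3, q = 7.
The new curves are qd = 16 - 3p (demand) and qs = 3p + 6 (supply).
Setting them equal: 16 - 3p = 3p + 6 → 10 = 6p, so p = 5/3 ≈ 1.6667 and q = 11.
Expenditure moves from 3×7 = 21 to 1.6667×11 = 18.3333; change = -2.67.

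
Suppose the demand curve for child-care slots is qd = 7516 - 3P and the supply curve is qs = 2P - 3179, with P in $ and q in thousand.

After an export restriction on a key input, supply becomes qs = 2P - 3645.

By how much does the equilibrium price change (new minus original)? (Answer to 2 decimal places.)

+93.20

Initially, 7516 - 3P = 2P - 3179, so 10695 = 5P and P = 2139, q = 1099.
The shock moves the curves to qd = 7516 - 3P and qs = 2P - 3645.
Clearing the new market: 7516 - 3P = 2P - 3645, so P = 2232.2 and q = 819.4.
ΔP = 2232.2 − 2139 = +93.20.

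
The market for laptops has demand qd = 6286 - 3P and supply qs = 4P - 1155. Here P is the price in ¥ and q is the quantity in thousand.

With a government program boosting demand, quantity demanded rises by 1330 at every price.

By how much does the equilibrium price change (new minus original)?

Original equilibrium: 6286 - 3P = 4P - 1155 gives 7441 = 7P, so P = 1063 and q = 3097.
After the shift, demand is qd = 7616 - 3P and supply is qs = 4P - 1155.
New equilibrium: 7616 - 3P = 4P - 1155 ⇒ 8771 = 7P ⇒ P = 1253, q = 3857.
ΔP = 1253 − 1063 = +190.

+190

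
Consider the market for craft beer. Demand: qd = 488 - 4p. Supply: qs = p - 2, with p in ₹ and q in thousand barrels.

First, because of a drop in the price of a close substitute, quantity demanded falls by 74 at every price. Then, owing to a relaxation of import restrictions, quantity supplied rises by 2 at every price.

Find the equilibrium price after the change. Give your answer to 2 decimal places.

82.80

Original equilibrium: 488 - 4p = p - 2 gives 490 = 5p, so p = 98 and q = 96.
The shock moves the curves to qd = 414 - 4p and qs = p.
New equilibrium: 414 - 4p = p ⇒ 414 = 5p ⇒ p = 82.8, q = 82.8.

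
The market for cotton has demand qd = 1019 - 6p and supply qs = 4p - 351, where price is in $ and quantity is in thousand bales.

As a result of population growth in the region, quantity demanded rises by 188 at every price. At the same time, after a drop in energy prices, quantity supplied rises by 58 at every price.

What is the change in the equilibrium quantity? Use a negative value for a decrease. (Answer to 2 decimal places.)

Solve the original market: 1019 - 6p = 4p - 351, hence p = 137 and q = 197.
The shock moves the curves to qd = 1207 - 6p and qs = 4p - 293.
Setting them equal: 1207 - 6p = 4p - 293 → 1500 = 10p, so p = 150 and q = 307.
Δq = 307 − 197 = +110.00.

+110.00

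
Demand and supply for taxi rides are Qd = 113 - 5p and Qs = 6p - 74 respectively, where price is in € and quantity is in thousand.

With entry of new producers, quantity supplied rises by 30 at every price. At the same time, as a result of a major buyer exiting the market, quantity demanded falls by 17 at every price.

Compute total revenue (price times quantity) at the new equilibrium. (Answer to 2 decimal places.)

Solve the original market: 113 - 5p = 6p - 74, hence p = 17 and Q = 28.
With the change applied: demand Qd = 96 - 5p, supply Qs = 6p - 44.
New equilibrium: 96 - 5p = 6p - 44 ⇒ 140 = 11p ⇒ p = 140/11 ≈ 12.7273, Q = 356/11 ≈ 32.3636.
New expenditure = 12.7273 × 32.3636 = 411.90.

411.90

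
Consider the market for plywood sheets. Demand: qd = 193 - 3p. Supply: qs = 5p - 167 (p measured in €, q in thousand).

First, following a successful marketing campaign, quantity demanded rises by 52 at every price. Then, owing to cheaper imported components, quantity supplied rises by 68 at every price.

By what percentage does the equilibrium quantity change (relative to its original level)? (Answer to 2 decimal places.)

Original equilibrium: 193 - 3p = 5p - 167 gives 360 = 8p, so p = 45 and q = 58.
With the change applied: demand qd = 245 - 3p, supply qs = 5p - 99.
Clearing the new market: 245 - 3p = 5p - 99, so p = 43 and q = 116.
%Δq = (116 − 58) / 58 × 100 = +100.00%.

+100.00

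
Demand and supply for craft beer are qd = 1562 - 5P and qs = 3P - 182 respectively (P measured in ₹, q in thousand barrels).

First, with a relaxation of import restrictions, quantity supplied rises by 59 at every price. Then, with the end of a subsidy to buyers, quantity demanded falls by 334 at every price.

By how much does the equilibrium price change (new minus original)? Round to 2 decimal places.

-49.13

Before the shock: 1562 - 5P = 3P - 182 ⇒ 1744 = 8P ⇒ P = 218, q = 472.
The shock moves the curves to qd = 1228 - 5P and qs = 3P - 123.
Equate the new curves: 1228 - 5P = 3P - 123, giving 1351 = 8P, P = 168.875, q = 383.625.
ΔP = 168.875 − 218 = -49.13.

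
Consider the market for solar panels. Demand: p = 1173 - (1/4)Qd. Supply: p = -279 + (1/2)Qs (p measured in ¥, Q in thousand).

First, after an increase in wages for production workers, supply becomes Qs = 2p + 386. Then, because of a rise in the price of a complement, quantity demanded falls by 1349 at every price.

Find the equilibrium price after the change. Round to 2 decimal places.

492.83

Original equilibrium: 4692 - 4p = 2p + 558 gives 4134 = 6p, so p = 689 and Q = 1936.
After the shift, demand is Qd = 3343 - 4p and supply is Qs = 2p + 386.
Clearing the new market: 3343 - 4p = 2p + 386, so p = 2957/6 ≈ 492.8333 and Q = 4115/3 ≈ 1371.6667.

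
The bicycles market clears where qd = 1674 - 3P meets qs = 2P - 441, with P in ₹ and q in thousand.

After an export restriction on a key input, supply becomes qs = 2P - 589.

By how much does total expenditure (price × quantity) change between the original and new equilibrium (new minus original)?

Initially, 1674 - 3P = 2P - 441, so 2115 = 5P and P = 423, q = 405.
With the change applied: demand qd = 1674 - 3P, supply qs = 2P - 589.
Equate the new curves: 1674 - 3P = 2P - 589, giving 2263 = 5P, P = 452.6, q = 316.2.
Expenditure moves from 423×405 = 171315 to 452.6×316.2 = 143112.12; change = -28202.88.

-28202.88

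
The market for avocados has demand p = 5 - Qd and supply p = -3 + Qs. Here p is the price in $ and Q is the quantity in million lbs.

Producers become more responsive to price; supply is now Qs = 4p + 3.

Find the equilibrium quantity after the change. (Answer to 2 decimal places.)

4.60

Solve the original market: 5 - p = p + 3, hence p = 1 and Q = 4.
After the shift, demand is Qd = 5 - p and supply is Qs = 4p + 3.
New equilibrium: 5 - p = 4p + 3 ⇒ 2 = 5p ⇒ p = 0.4, Q = 4.6.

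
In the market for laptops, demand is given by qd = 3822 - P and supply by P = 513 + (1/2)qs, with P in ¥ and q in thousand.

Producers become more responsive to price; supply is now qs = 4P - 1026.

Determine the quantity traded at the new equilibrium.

2852.4

Solve the original market: 3822 - P = 2P - 1026, hence P = 1616 and q = 2206.
The new curves are qd = 3822 - P (demand) and qs = 4P - 1026 (supply).
Equate the new curves: 3822 - P = 4P - 1026, giving 4848 = 5P, P = 969.6, q = 2852.4.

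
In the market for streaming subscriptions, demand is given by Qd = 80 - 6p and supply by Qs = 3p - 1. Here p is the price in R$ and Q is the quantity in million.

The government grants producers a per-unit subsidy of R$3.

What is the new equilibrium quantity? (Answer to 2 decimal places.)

Before the shock: 80 - 6p = 3p - 1 ⇒ 81 = 9p ⇒ p = 9, Q = 26.
Since sellers receive the price plus the subsidy, the effective supply curve becomes Qs = 3p + 8.
Clearing the new market: 80 - 6p = 3p + 8, so p = 8 and Q = 32.

32.00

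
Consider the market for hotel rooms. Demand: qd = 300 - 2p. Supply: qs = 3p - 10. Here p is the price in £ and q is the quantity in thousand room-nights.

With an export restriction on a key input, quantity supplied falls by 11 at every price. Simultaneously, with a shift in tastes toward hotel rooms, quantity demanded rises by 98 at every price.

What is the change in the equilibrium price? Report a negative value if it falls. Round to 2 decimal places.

+21.80

Initially, 300 - 2p = 3p - 10, so 310 = 5p and p = 62, q = 176.
The new curves are qd = 398 - 2p (demand) and qs = 3p - 21 (supply).
Setting them equal: 398 - 2p = 3p - 21 → 419 = 5p, so p = 83.8 and q = 230.4.
Δp = 83.8 − 62 = +21.80.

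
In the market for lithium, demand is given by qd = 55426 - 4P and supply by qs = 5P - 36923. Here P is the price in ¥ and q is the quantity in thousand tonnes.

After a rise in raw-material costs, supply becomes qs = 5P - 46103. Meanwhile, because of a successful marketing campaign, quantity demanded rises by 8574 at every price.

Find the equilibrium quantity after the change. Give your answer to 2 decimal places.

Initially, 55426 - 4P = 5P - 36923, so 92349 = 9P and P = 10261, q = 14382.
The new curves are qd = 64000 - 4P (demand) and qs = 5P - 46103 (supply).
Equate the new curves: 64000 - 4P = 5P - 46103, giving 110103 = 9P, P = 36701/3 ≈ 12233.6667, q = 45196/3 ≈ 15065.3333.

15065.33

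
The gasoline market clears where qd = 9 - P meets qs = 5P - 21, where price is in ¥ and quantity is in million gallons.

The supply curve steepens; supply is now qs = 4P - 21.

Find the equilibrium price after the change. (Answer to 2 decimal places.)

Solve the original market: 9 - P = 5P - 21, hence P = 5 and q = 4.
With the change applied: demand qd = 9 - P, supply qs = 4P - 21.
Clearing the new market: 9 - P = 4P - 21, so P = 6 and q = 3.

6.00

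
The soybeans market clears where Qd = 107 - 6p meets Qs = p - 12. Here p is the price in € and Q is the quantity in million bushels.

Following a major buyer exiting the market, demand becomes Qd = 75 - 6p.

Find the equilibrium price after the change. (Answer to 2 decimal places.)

12.43

Initially, 107 - 6p = p - 12, so 119 = 7p and p = 17, Q = 5.
After the shift, demand is Qd = 75 - 6p and supply is Qs = p - 12.
New equilibrium: 75 - 6p = p - 12 ⇒ 87 = 7p ⇒ p = 87/7 ≈ 12.4286, Q = 3/7 ≈ 0.4286.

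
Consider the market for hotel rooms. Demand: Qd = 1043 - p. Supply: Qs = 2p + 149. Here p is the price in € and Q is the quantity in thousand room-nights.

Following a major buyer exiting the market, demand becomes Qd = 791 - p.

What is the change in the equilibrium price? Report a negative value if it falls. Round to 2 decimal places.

Original equilibrium: 1043 - p = 2p + 149 gives 894 = 3p, so p = 298 and Q = 745.
With the change applied: demand Qd = 791 - p, supply Qs = 2p + 149.
Clearing the new market: 791 - p = 2p + 149, so p = 214 and Q = 577.
Δp = 214 − 298 = -84.00.

-84.00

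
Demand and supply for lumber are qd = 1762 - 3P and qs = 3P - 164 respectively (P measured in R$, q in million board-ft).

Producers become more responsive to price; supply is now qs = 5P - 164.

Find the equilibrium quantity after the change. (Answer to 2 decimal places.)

1039.75

Solve the original market: 1762 - 3P = 3P - 164, hence P = 321 and q = 799.
With the change applied: demand qd = 1762 - 3P, supply qs = 5P - 164.
Clearing the new market: 1762 - 3P = 5P - 164, so P = 240.75 and q = 1039.75.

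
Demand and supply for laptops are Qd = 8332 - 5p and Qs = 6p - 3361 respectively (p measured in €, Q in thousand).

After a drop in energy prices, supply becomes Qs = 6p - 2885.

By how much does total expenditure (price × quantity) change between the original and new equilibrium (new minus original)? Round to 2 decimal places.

+90078.08

Solve the original market: 8332 - 5p = 6p - 3361, hence p = 1063 and Q = 3017.
After the shift, demand is Qd = 8332 - 5p and supply is Qs = 6p - 2885.
Setting them equal: 8332 - 5p = 6p - 2885 → 11217 = 11p, so p = 11217/11 ≈ 1019.7273 and Q = 35567/11 ≈ 3233.3636.
Expenditure moves from 1063×3017 = 3207071 to 1019.7273×3233.3636 = 3297149.0826; change = +90078.08.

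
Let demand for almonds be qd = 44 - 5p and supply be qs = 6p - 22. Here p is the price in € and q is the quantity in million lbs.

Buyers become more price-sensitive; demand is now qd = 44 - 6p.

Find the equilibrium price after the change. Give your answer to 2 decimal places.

Before the shock: 44 - 5p = 6p - 22 ⇒ 66 = 11p ⇒ p = 6, q = 14.
After the shift, demand is qd = 44 - 6p and supply is qs = 6p - 22.
Clearing the new market: 44 - 6p = 6p - 22, so p = 5.5 and q = 11.

5.50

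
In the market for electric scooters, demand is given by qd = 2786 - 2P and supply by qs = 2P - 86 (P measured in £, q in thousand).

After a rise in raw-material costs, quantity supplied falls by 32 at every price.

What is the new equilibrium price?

726

Original equilibrium: 2786 - 2P = 2P - 86 gives 2872 = 4P, so P = 718 and q = 1350.
After the shift, demand is qd = 2786 - 2P and supply is qs = 2P - 118.
Equate the new curves: 2786 - 2P = 2P - 118, giving 2904 = 4P, P = 726, q = 1334.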